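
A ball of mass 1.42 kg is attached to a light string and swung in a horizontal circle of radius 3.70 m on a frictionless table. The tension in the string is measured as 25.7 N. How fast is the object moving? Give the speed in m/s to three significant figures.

8.18 m/s

T = m v²/r ⇒ v = √(T r / m) = √(25.7 × 3.70 / 1.42) = √66.96 = 8.183 m/s.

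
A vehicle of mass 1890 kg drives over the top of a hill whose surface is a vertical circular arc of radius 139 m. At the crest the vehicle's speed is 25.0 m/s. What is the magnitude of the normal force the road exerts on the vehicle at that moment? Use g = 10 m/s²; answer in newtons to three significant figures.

At the crest the centripetal acceleration points downward (toward the centre of the arc), so mg − N = mv²/r.
N = m(g − v²/r) = 1890 × (10.0 − (25.0)²/139) = 1890 × (10.0 − 4.496) = 1890 × 5.504 = 10400 N.

10400 N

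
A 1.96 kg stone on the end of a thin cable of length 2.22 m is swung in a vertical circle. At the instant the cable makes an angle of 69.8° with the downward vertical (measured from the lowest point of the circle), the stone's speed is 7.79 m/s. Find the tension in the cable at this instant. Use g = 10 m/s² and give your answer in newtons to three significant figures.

60.3 N

Take the radial direction toward the centre of the circle as positive. The component of the weight along the string toward the centre is −mg cos φ (φ measured from the bottom), so Newton's second law along the string gives T − mg cos φ = m v²/r.
cos 69.8° = 0.3453, so T = m(v²/r + g cos φ) = 1.96 × ((7.79)²/2.22 + 10.0 × 0.3453) = 1.96 × (27.34 + (3.453)) = 1.96 × 30.79 = 60.34 N.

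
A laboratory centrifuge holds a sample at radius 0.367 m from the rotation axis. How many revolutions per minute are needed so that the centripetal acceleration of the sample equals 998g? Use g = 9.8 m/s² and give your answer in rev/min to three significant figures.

1560 rev/min

Require ω²r = 998g, so ω = √(998 × 9.8/0.367) = 163.2 rad/s.
In rev/min: ω × 60/(2π) = 163.2 × 60/(2π) = 1559 rev/min.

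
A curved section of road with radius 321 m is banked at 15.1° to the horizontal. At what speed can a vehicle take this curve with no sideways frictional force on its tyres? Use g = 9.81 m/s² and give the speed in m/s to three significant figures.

On a frictionless banked curve, N sinθ = mv²/r and N cosθ = mg, so tanθ = v²/(rg).
v = √(r g tanθ) = √(321 × 9.81 × tan 15.1°) = √(321 × 9.81 × 0.2698) = √849.7 = 29.15 m/s.

29.1 m/s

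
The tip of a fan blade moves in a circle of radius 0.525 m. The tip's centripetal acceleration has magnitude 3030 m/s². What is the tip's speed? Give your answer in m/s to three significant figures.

39.9 m/s

a_c = v²/r ⇒ v = √(a_c · r) = √(3030 × 0.525) = √1591 = 39.88 m/s.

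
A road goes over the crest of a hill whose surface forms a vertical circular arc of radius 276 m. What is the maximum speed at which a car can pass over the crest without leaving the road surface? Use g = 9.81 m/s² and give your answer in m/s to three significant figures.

52.0 m/s

At the crest the centre of the circle is below the car, so the net downward (centripetal) force is mg − N = mv²/r.
The car leaves the road when N → 0, giving v_max = √(g r) = √(9.81 × 276) = 52.03 m/s.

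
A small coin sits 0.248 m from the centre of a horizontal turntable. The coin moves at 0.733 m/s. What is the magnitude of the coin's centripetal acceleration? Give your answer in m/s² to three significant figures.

a_c = v²/r = (0.7330)²/0.248 = 0.5373/0.248 = 2.166 m/s².

2.17 m/s²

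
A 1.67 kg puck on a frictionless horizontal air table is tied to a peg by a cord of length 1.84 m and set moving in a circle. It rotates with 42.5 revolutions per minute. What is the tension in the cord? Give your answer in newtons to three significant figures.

ω = 42.5 rev/min × 2π/60 = 4.451 rad/s, so v = ωr = 4.451 × 1.84 = 8.189 m/s.
The tension is the only horizontal force, so it supplies the full centripetal force: T = m v²/r = 1.67 × (8.189)²/1.84 = 1.67 × 67.06/1.84 = 60.87 N.

60.9 N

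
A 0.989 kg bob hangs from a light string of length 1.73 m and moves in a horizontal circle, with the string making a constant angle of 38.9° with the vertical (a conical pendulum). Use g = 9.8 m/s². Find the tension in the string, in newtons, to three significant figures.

12.5 N

Vertically the bob has no acceleration, so T cosθ = mg.
T = mg/cosθ = 0.989 × 9.8 / cos 38.9° = 9.692/0.7782 = 12.45 N.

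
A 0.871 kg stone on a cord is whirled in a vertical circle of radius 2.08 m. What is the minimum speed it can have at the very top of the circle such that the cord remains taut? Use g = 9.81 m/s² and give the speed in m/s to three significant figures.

At the top, both weight mg and T point toward the centre: T + mg = mv²/r.
At minimum speed T → 0, so mg = mv_min²/r ⇒ v_min = √(g r) = √(9.81 × 2.08) = 4.517 m/s.

4.52 m/s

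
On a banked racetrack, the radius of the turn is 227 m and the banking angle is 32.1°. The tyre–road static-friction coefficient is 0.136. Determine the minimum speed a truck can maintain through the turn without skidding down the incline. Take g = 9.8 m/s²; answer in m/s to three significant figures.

31.7 m/s

At the minimum speed, friction acts up the slope at its limiting value f = μN. Radially (horizontal, toward centre): N sinθ − μN cosθ = mv²/r. Vertically: N cosθ + μN sinθ = mg.
Dividing: v² = r g (sinθ − μcosθ)/(cosθ + μsinθ).
sinθ − μcosθ = 0.5314 − 0.136×0.8471 = 0.4162; cosθ + μsinθ = 0.8471 + 0.136×0.5314 = 0.9194.
v² = 227 × 9.8 × 0.4162/0.9194 = 1007 m²/s², so v = 31.73 m/s.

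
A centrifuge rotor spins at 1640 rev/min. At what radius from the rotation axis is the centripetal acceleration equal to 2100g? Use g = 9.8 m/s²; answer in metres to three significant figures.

0.698 m

ω = 1640 rev/min × 2π/60 = 171.7 rad/s.
a_c = ω²r = 2100g ⇒ r = 2100 × 9.8 / (171.7)² = 20580/29490 = 0.6978 m.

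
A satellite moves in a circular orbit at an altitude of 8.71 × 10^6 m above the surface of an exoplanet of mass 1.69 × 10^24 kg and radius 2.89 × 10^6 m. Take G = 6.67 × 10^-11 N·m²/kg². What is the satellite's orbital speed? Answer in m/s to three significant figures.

3120 m/s

Orbital radius r = R + h = 2.89 × 10^6 + 8.71 × 10^6 = 1.160 × 10^7 m.
Gravity supplies the centripetal force: G M m / r² = m v² / r, so v = √(GM/r).
v = √(6.67 × 10^-11 × 1.69 × 10^24 / 1.160 × 10^7) = √(9.717 × 10^6) = 3117 m/s.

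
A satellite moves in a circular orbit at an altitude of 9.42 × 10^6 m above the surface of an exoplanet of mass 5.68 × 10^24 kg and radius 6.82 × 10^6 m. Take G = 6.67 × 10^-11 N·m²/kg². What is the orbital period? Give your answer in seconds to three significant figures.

21100 s

r = R + h = 6.82 × 10^6 + 9.42 × 10^6 = 1.624 × 10^7 m. Gravity provides the centripetal force: G M m / r² = m v² / r ⇒ v = √(GM/r) = 4830 m/s.
T = 2πr/v = 2π × 1.624 × 10^7 / 4830 = 21130 s.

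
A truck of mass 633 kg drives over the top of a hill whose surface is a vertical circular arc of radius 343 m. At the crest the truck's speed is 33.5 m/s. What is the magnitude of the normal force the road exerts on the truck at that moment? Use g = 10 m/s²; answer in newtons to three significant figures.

4260 N

At the crest the centripetal acceleration points downward (toward the centre of the arc), so mg − N = mv²/r.
N = m(g − v²/r) = 633 × (10.0 − (33.5)²/343) = 633 × (10.0 − 3.272) = 633 × 6.728 = 4259 N.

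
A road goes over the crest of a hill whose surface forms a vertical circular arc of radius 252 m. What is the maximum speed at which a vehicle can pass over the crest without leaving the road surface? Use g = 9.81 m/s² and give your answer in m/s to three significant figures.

At the crest the centre of the circle is below the vehicle, so the net downward (centripetal) force is mg − N = mv²/r.
The vehicle leaves the road when N → 0, giving v_max = √(g r) = √(9.81 × 252) = 49.72 m/s.

49.7 m/s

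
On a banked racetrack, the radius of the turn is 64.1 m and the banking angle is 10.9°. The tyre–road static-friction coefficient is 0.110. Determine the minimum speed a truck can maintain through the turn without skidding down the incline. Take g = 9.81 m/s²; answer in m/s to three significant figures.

7.13 m/s

At the minimum speed, friction acts up the slope at its limiting value f = μN. Radially (horizontal, toward centre): N sinθ − μN cosθ = mv²/r. Vertically: N cosθ + μN sinθ = mg.
Dividing: v² = r g (sinθ − μcosθ)/(cosθ + μsinθ).
sinθ − μcosθ = 0.1891 − 0.110×0.9820 = 0.08108; cosθ + μsinθ = 0.9820 + 0.110×0.1891 = 1.003.
v² = 64.1 × 9.81 × 0.08108/1.003 = 50.84 m²/s², so v = 7.131 m/s.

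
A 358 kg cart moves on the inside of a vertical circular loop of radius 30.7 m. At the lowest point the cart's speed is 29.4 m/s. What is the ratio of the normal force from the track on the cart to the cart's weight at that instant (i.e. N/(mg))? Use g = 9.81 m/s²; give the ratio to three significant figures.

At the bottom, N − mg = mv²/r, so N = m(v²/r + g) and N/(mg) = v²/(rg) + 1 = (29.4)²/(30.7 × 9.81) + 1 = 2.870 + 1 = 3.870.

3.87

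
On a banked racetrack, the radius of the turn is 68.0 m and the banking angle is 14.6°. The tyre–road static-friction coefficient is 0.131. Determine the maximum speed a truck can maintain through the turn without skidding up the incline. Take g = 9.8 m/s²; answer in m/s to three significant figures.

16.4 m/s

At the maximum speed, friction acts down the slope at its limiting value f = μN. Radially (horizontal, toward centre): N sinθ + μN cosθ = mv²/r. Vertically: N cosθ − μN sinθ = mg.
Dividing: v² = r g (sinθ + μcosθ)/(cosθ − μsinθ).
sinθ + μcosθ = 0.2521 + 0.131×0.9677 = 0.3788; cosθ − μsinθ = 0.9677 − 0.131×0.2521 = 0.9347.
v² = 68.0 × 9.8 × 0.3788/0.9347 = 270.1 m²/s², so v = 16.43 m/s.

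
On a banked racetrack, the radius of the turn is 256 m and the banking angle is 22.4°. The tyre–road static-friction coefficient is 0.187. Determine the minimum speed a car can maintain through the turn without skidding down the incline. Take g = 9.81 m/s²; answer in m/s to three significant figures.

22.9 m/s

At the minimum speed, friction acts up the slope at its limiting value f = μN. Radially (horizontal, toward centre): N sinθ − μN cosθ = mv²/r. Vertically: N cosθ + μN sinθ = mg.
Dividing: v² = r g (sinθ − μcosθ)/(cosθ + μsinθ).
sinθ − μcosθ = 0.3811 − 0.187×0.9245 = 0.2082; cosθ + μsinθ = 0.9245 + 0.187×0.3811 = 0.9958.
v² = 256 × 9.81 × 0.2082/0.9958 = 525.0 m²/s², so v = 22.91 m/s.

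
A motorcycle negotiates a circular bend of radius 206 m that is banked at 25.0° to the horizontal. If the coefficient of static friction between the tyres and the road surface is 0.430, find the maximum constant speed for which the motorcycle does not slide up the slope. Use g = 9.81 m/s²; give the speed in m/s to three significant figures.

At the maximum speed, friction acts down the slope at its limiting value f = μN. Radially (horizontal, toward centre): N sinθ + μN cosθ = mv²/r. Vertically: N cosθ − μN sinθ = mg.
Dividing: v² = r g (sinθ + μcosθ)/(cosθ − μsinθ).
sinθ + μcosθ = 0.4226 + 0.430×0.9063 = 0.8123; cosθ − μsinθ = 0.9063 − 0.430×0.4226 = 0.7246.
v² = 206 × 9.81 × 0.8123/0.7246 = 2266 m²/s², so v = 47.60 m/s.

47.6 m/s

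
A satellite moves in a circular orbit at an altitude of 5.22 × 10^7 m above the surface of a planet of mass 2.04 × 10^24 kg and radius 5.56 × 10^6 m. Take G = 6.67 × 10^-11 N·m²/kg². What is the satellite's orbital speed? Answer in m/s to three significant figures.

Orbital radius r = R + h = 5.56 × 10^6 + 5.22 × 10^7 = 5.776 × 10^7 m.
Gravity supplies the centripetal force: G M m / r² = m v² / r, so v = √(GM/r).
v = √(6.67 × 10^-11 × 2.04 × 10^24 / 5.776 × 10^7) = √(2.356 × 10^6) = 1535 m/s.

1530 m/s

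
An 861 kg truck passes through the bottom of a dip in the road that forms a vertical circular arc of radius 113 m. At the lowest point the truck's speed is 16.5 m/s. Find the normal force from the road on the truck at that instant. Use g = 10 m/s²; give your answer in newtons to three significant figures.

At the lowest point, N points up (toward the centre) and the weight mg points down (away from the centre), so the net inward force is N − mg = mv²/r.
N = m(v²/r + g) = 861 × ((16.5)²/113 + 10.0) = 861 × (2.409 + 10.0) = 861 × 12.41 = 10680 N.

10700 N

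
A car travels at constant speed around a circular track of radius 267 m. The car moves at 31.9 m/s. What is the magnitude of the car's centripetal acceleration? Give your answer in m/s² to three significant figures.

3.81 m/s²

a_c = v²/r = (31.90)²/267 = 1018/267 = 3.811 m/s².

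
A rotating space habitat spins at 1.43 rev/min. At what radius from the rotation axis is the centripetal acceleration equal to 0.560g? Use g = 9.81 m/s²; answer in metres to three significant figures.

ω = 1.43 rev/min × 2π/60 = 0.1497 rad/s.
a_c = ω²r = 0.560g ⇒ r = 0.560 × 9.81 / (0.1497)² = 5.494/0.02242 = 245.0 m.

245 m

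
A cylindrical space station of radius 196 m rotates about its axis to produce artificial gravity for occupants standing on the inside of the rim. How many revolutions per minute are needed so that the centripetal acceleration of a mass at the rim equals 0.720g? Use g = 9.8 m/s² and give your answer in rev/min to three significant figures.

Require ω²r = 0.720g, so ω = √(0.720 × 9.8/196) = 0.1897 rad/s.
In rev/min: ω × 60/(2π) = 0.1897 × 60/(2π) = 1.812 rev/min.

1.81 rev/min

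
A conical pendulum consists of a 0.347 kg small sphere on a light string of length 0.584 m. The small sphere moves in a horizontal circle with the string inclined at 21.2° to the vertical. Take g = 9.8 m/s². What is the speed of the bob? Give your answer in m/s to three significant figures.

The radius of the circle is r = L sinθ = 0.584 × sin 21.2° = 0.2112 m.
Horizontally T sinθ = mv²/r and vertically T cosθ = mg, so tanθ = v²/(rg).
v = √(r g tanθ) = √(0.2112 × 9.8 × 0.3879) = √0.8028 = 0.8960 m/s.

0.896 m/s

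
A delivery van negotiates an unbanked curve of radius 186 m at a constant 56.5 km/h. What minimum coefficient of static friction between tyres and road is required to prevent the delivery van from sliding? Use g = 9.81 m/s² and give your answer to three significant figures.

0.135

v = 56.5/3.6 = 15.69 m/s.
Friction provides the centripetal force: μ_s m g = m v²/r, so μ_s = v²/(g r) = (15.69)²/(9.81 × 186) = 246.3/1825 = 0.1350.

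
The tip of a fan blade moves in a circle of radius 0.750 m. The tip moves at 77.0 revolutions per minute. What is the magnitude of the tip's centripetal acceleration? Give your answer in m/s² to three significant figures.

48.8 m/s²

ω = 77.0 rev/min × 2π/60 = 8.063 rad/s, so v = ωr = 8.063 × 0.750 = 6.048 m/s.
a_c = v²/r = (6.048)²/0.750 = 36.57/0.750 = 48.76 m/s².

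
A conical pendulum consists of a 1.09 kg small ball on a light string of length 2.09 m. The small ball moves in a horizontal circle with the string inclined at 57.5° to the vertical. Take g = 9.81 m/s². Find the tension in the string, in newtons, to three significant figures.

Vertically the bob has no acceleration, so T cosθ = mg.
T = mg/cosθ = 1.09 × 9.81 / cos 57.5° = 10.69/0.5373 = 19.90 N.

19.9 N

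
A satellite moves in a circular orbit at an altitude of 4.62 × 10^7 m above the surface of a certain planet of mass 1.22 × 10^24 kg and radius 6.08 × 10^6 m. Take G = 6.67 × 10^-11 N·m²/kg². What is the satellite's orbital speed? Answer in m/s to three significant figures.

1250 m/s

Orbital radius r = R + h = 6.08 × 10^6 + 4.62 × 10^7 = 5.228 × 10^7 m.
Gravity supplies the centripetal force: G M m / r² = m v² / r, so v = √(GM/r).
v = √(6.67 × 10^-11 × 1.22 × 10^24 / 5.228 × 10^7) = √(1.557 × 10^6) = 1248 m/s.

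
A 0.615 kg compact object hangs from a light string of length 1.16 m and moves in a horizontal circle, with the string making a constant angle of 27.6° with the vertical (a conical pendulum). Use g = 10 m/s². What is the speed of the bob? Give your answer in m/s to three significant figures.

1.68 m/s

The radius of the circle is r = L sinθ = 1.16 × sin 27.6° = 0.5374 m.
Horizontally T sinθ = mv²/r and vertically T cosθ = mg, so tanθ = v²/(rg).
v = √(r g tanθ) = √(0.5374 × 10.0 × 0.5228) = √2.810 = 1.676 m/s.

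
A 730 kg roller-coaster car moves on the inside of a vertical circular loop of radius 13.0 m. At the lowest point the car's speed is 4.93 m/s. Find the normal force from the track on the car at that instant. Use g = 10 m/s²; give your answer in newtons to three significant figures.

At the lowest point, N points up (toward the centre) and the weight mg points down (away from the centre), so the net inward force is N − mg = mv²/r.
N = m(v²/r + g) = 730 × ((4.93)²/13.0 + 10.0) = 730 × (1.870 + 10.0) = 730 × 11.87 = 8665 N.

8660 N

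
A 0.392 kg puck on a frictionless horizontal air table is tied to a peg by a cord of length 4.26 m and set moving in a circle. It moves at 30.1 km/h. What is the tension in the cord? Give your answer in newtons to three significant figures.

v = 30.1 km/h = 30.1/3.6 = 8.361 m/s.
The tension is the only horizontal force, so it supplies the full centripetal force: T = m v²/r = 0.392 × (8.361)²/4.26 = 0.392 × 69.91/4.26 = 6.433 N.

6.43 N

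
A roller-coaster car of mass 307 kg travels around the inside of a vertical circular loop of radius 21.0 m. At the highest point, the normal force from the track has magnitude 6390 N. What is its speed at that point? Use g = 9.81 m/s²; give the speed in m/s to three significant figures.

25.4 m/s

At the top, N + mg = mv²/r, so v = √(r(N/m + g)) = √(21.0 × (6390/307 + 9.81)) = √(21.0 × 30.62) = √643.1 = 25.36 m/s.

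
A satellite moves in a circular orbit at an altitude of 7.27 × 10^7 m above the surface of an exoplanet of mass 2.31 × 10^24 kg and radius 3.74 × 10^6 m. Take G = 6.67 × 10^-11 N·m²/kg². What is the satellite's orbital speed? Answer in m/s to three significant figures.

Orbital radius r = R + h = 3.74 × 10^6 + 7.27 × 10^7 = 7.644 × 10^7 m.
Gravity supplies the centripetal force: G M m / r² = m v² / r, so v = √(GM/r).
v = √(6.67 × 10^-11 × 2.31 × 10^24 / 7.644 × 10^7) = √(2.016 × 10^6) = 1420 m/s.

1420 m/s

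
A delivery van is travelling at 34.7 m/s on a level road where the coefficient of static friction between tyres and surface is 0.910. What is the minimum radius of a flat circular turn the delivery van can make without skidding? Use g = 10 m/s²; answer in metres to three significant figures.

132 m

At the limit, μ_s m g = m v²/r, so r_min = v²/(μ_s g) = (34.7)²/(0.910 × 10.0) = 1204/9.100 = 132.3 m.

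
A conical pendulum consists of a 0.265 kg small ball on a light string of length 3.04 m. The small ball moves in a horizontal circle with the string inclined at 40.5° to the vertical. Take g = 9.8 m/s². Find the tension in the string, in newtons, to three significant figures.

3.42 N

Vertically the bob has no acceleration, so T cosθ = mg.
T = mg/cosθ = 0.265 × 9.8 / cos 40.5° = 2.597/0.7604 = 3.415 N.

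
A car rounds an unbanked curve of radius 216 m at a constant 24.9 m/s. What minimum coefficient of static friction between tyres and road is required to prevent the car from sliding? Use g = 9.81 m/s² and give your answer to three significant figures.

Friction provides the centripetal force: μ_s m g = m v²/r, so μ_s = v²/(g r) = (24.90)²/(9.81 × 216) = 620.0/2119 = 0.2926.

0.293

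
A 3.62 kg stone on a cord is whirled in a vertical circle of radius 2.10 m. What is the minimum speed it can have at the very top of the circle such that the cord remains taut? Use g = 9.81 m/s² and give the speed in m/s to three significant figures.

At the top, both weight mg and T point toward the centre: T + mg = mv²/r.
At minimum speed T → 0, so mg = mv_min²/r ⇒ v_min = √(g r) = √(9.81 × 2.10) = 4.539 m/s.

4.54 m/s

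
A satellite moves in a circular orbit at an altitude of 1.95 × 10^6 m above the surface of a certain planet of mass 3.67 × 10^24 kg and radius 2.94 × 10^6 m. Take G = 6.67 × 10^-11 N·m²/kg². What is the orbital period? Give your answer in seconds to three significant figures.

4340 s

r = R + h = 2.94 × 10^6 + 1.95 × 10^6 = 4.890 × 10^6 m. Gravity provides the centripetal force: G M m / r² = m v² / r ⇒ v = √(GM/r) = 7075 m/s.
T = 2πr/v = 2π × 4.890 × 10^6 / 7075 = 4343 s.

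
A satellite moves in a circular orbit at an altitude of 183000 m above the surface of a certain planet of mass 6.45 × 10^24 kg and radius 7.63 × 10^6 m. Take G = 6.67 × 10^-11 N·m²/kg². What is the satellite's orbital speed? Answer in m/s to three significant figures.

7420 m/s

Orbital radius r = R + h = 7.63 × 10^6 + 183000 = 7.813 × 10^6 m.
Gravity supplies the centripetal force: G M m / r² = m v² / r, so v = √(GM/r).
v = √(6.67 × 10^-11 × 6.45 × 10^24 / 7.813 × 10^6) = √(5.506 × 10^7) = 7421 m/s.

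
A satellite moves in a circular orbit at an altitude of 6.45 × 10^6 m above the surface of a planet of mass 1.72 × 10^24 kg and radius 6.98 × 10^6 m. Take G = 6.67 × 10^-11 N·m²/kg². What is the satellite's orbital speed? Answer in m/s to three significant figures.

2920 m/s

Orbital radius r = R + h = 6.98 × 10^6 + 6.45 × 10^6 = 1.343 × 10^7 m.
Gravity supplies the centripetal force: G M m / r² = m v² / r, so v = √(GM/r).
v = √(6.67 × 10^-11 × 1.72 × 10^24 / 1.343 × 10^7) = √(8.542 × 10^6) = 2923 m/s.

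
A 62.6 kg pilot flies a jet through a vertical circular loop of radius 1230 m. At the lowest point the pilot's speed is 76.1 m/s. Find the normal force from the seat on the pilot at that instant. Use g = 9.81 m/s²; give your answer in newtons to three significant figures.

At the lowest point, N points up (toward the centre) and the weight mg points down (away from the centre), so the net inward force is N − mg = mv²/r.
N = m(v²/r + g) = 62.6 × ((76.1)²/1230 + 9.81) = 62.6 × (4.708 + 9.81) = 62.6 × 14.52 = 908.8 N.

909 N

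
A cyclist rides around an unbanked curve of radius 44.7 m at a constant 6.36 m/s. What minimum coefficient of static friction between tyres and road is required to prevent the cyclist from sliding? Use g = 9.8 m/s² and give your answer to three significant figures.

0.0923

Friction provides the centripetal force: μ_s m g = m v²/r, so μ_s = v²/(g r) = (6.360)²/(9.8 × 44.7) = 40.45/438.1 = 0.09234.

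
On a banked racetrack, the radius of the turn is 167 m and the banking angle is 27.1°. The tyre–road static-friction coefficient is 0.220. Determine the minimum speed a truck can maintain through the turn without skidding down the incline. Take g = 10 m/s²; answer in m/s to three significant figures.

20.9 m/s

At the minimum speed, friction acts up the slope at its limiting value f = μN. Radially (horizontal, toward centre): N sinθ − μN cosθ = mv²/r. Vertically: N cosθ + μN sinθ = mg.
Dividing: v² = r g (sinθ − μcosθ)/(cosθ + μsinθ).
sinθ − μcosθ = 0.4555 − 0.220×0.8902 = 0.2597; cosθ + μsinθ = 0.8902 + 0.220×0.4555 = 0.9904.
v² = 167 × 10.0 × 0.2597/0.9904 = 437.9 m²/s², so v = 20.93 m/s.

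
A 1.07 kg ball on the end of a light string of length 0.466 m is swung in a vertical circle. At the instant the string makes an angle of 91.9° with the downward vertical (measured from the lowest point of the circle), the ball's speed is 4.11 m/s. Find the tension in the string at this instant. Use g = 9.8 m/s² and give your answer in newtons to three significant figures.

38.4 N

Take the radial direction toward the centre of the circle as positive. The component of the weight along the string toward the centre is −mg cos φ (φ measured from the bottom), so Newton's second law along the string gives T − mg cos φ = m v²/r.
cos 91.9° = -0.03316, so T = m(v²/r + g cos φ) = 1.07 × ((4.11)²/0.466 + 9.8 × -0.03316) = 1.07 × (36.25 + (-0.3249)) = 1.07 × 35.92 = 38.44 N.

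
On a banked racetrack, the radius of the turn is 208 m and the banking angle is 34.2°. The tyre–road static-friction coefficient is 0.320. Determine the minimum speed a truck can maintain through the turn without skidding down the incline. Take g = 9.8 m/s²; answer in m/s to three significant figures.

At the minimum speed, friction acts up the slope at its limiting value f = μN. Radially (horizontal, toward centre): N sinθ − μN cosθ = mv²/r. Vertically: N cosθ + μN sinθ = mg.
Dividing: v² = r g (sinθ − μcosθ)/(cosθ + μsinθ).
sinθ − μcosθ = 0.5621 − 0.320×0.8271 = 0.2974; cosθ + μsinθ = 0.8271 + 0.320×0.5621 = 1.007.
v² = 208 × 9.8 × 0.2974/1.007 = 602.1 m²/s², so v = 24.54 m/s.

24.5 m/s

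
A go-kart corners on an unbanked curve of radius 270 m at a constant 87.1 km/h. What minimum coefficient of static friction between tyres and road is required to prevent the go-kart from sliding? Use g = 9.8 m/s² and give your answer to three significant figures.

0.221

v = 87.1/3.6 = 24.19 m/s.
Friction provides the centripetal force: μ_s m g = m v²/r, so μ_s = v²/(g r) = (24.19)²/(9.8 × 270) = 585.4/2646 = 0.2212.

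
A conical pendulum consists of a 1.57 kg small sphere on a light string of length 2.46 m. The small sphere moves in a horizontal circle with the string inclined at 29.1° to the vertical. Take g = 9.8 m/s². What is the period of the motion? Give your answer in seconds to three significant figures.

r = L sinθ = 1.196 m. From T sinθ = mω²r and T cosθ = mg: tanθ = ω²r/g, so ω² = g tanθ / r = g/(L cosθ).
ω = √(g/(L cosθ)) = √(9.8/(2.46 × 0.8738)) = √4.559 = 2.135 rad/s.
Period = 2π/ω = 2.943 s.

2.94 s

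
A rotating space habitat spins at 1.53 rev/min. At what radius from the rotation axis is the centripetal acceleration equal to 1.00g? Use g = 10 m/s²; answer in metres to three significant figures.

ω = 1.53 rev/min × 2π/60 = 0.1602 rad/s.
a_c = ω²r = 1.00g ⇒ r = 1.00 × 10.0 / (0.1602)² = 10.00/0.02567 = 389.5 m.

390 m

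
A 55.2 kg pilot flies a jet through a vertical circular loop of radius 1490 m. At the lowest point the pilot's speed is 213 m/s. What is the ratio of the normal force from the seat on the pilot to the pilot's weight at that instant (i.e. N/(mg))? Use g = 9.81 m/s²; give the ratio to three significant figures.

4.10

At the bottom, N − mg = mv²/r, so N = m(v²/r + g) and N/(mg) = v²/(rg) + 1 = (213)²/(1490 × 9.81) + 1 = 3.104 + 1 = 4.104.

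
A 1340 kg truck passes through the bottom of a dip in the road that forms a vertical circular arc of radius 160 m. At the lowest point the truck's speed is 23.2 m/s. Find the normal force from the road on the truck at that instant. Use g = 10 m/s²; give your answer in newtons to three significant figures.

At the lowest point, N points up (toward the centre) and the weight mg points down (away from the centre), so the net inward force is N − mg = mv²/r.
N = m(v²/r + g) = 1340 × ((23.2)²/160 + 10.0) = 1340 × (3.364 + 10.0) = 1340 × 13.36 = 17910 N.

17900 N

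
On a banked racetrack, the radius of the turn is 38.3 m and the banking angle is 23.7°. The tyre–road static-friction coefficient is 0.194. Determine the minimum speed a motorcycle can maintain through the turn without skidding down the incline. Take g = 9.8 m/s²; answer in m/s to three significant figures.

9.20 m/s

At the minimum speed, friction acts up the slope at its limiting value f = μN. Radially (horizontal, toward centre): N sinθ − μN cosθ = mv²/r. Vertically: N cosθ + μN sinθ = mg.
Dividing: v² = r g (sinθ − μcosθ)/(cosθ + μsinθ).
sinθ − μcosθ = 0.4019 − 0.194×0.9157 = 0.2243; cosθ + μsinθ = 0.9157 + 0.194×0.4019 = 0.9936.
v² = 38.3 × 9.8 × 0.2243/0.9936 = 84.73 m²/s², so v = 9.205 m/s.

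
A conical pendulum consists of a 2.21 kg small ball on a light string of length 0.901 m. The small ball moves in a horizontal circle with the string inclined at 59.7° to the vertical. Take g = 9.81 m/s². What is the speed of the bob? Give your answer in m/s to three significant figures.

3.61 m/s

The radius of the circle is r = L sinθ = 0.901 × sin 59.7° = 0.7779 m.
Horizontally T sinθ = mv²/r and vertically T cosθ = mg, so tanθ = v²/(rg).
v = √(r g tanθ) = √(0.7779 × 9.81 × 1.711) = √13.06 = 3.614 m/s.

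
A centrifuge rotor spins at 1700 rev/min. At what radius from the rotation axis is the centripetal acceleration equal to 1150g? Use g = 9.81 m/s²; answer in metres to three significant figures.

ω = 1700 rev/min × 2π/60 = 178.0 rad/s.
a_c = ω²r = 1150g ⇒ r = 1150 × 9.81 / (178.0)² = 11280/31690 = 0.3560 m.

0.356 m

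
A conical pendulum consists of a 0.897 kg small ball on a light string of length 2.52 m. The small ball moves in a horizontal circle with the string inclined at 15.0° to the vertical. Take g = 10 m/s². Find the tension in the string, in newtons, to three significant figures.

9.29 N

Vertically the bob has no acceleration, so T cosθ = mg.
T = mg/cosθ = 0.897 × 10.0 / cos 15.0° = 8.970/0.9659 = 9.286 N.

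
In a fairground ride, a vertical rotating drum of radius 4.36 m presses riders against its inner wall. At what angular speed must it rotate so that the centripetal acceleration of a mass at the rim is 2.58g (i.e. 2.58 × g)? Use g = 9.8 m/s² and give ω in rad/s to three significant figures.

Centripetal acceleration a_c = ω²r. Setting ω²r = 2.58g:
ω = √(2.58g / r) = √(2.58 × 9.8 / 4.36) = √5.799 = 2.408 rad/s.

2.41 rad/s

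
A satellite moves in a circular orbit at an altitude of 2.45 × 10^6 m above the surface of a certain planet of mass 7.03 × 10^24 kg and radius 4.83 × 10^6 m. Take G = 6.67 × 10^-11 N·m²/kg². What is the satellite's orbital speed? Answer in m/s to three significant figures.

8030 m/s

Orbital radius r = R + h = 4.83 × 10^6 + 2.45 × 10^6 = 7.280 × 10^6 m.
Gravity supplies the centripetal force: G M m / r² = m v² / r, so v = √(GM/r).
v = √(6.67 × 10^-11 × 7.03 × 10^24 / 7.280 × 10^6) = √(6.441 × 10^7) = 8026 m/s.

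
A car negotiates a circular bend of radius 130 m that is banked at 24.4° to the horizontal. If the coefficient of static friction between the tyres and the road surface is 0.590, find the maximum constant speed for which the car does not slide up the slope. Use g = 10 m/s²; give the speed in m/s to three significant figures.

43.0 m/s

At the maximum speed, friction acts down the slope at its limiting value f = μN. Radially (horizontal, toward centre): N sinθ + μN cosθ = mv²/r. Vertically: N cosθ − μN sinθ = mg.
Dividing: v² = r g (sinθ + μcosθ)/(cosθ − μsinθ).
sinθ + μcosθ = 0.4131 + 0.590×0.9107 = 0.9504; cosθ − μsinθ = 0.9107 − 0.590×0.4131 = 0.6670.
v² = 130 × 10.0 × 0.9504/0.6670 = 1853 m²/s², so v = 43.04 m/s.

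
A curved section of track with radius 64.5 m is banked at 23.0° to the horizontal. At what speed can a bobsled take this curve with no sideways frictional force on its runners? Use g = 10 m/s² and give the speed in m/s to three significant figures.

16.5 m/s

On a frictionless banked curve, N sinθ = mv²/r and N cosθ = mg, so tanθ = v²/(rg).
v = √(r g tanθ) = √(64.5 × 10.0 × tan 23.0°) = √(64.5 × 10.0 × 0.4245) = √273.8 = 16.55 m/s.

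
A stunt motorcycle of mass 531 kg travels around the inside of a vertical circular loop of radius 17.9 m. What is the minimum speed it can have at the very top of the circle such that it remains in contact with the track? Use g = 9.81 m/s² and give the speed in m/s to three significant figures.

At the highest point the centre is directly below, so both the weight and N act inward: N + mg = mv²/r.
At minimum speed N → 0, so mg = mv_min²/r ⇒ v_min = √(g r) = √(9.81 × 17.9) = 13.25 m/s.

13.3 m/s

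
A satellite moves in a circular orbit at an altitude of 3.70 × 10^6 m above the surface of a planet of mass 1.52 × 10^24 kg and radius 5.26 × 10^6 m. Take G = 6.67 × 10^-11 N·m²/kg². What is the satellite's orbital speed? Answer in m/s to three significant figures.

Orbital radius r = R + h = 5.26 × 10^6 + 3.70 × 10^6 = 8.960 × 10^6 m.
Gravity supplies the centripetal force: G M m / r² = m v² / r, so v = √(GM/r).
v = √(6.67 × 10^-11 × 1.52 × 10^24 / 8.960 × 10^6) = √(1.132 × 10^7) = 3364 m/s.

3360 m/s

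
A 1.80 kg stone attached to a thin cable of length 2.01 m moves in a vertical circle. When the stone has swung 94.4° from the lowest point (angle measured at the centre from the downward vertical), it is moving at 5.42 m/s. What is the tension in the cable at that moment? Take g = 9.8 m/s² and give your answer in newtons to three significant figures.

25.0 N

Take the radial direction toward the centre of the circle as positive. The component of the weight along the string toward the centre is −mg cos φ (φ measured from the bottom), so Newton's second law along the string gives T − mg cos φ = m v²/r.
cos 94.4° = -0.07672, so T = m(v²/r + g cos φ) = 1.80 × ((5.42)²/2.01 + 9.8 × -0.07672) = 1.80 × (14.62 + (-0.7518)) = 1.80 × 13.86 = 24.95 N.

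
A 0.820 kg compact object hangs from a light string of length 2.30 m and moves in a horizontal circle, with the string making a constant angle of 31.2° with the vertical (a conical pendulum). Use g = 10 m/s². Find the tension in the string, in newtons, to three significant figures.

9.59 N

Vertically the bob has no acceleration, so T cosθ = mg.
T = mg/cosθ = 0.820 × 10.0 / cos 31.2° = 8.200/0.8554 = 9.587 N.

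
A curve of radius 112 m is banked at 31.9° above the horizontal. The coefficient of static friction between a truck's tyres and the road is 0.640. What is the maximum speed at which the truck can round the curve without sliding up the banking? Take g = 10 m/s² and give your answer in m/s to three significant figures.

At the maximum speed, friction acts down the slope at its limiting value f = μN. Radially (horizontal, toward centre): N sinθ + μN cosθ = mv²/r. Vertically: N cosθ − μN sinθ = mg.
Dividing: v² = r g (sinθ + μcosθ)/(cosθ − μsinθ).
sinθ + μcosθ = 0.5284 + 0.640×0.8490 = 1.072; cosθ − μsinθ = 0.8490 − 0.640×0.5284 = 0.5108.
v² = 112 × 10.0 × 1.072/0.5108 = 2350 m²/s², so v = 48.48 m/s.

48.5 m/s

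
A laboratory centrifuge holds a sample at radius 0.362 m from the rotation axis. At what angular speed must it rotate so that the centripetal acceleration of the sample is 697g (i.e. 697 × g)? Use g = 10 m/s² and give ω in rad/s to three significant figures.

Centripetal acceleration a_c = ω²r. Setting ω²r = 697g:
ω = √(697g / r) = √(697 × 10.0 / 0.362) = √19250 = 138.8 rad/s.

139 rad/s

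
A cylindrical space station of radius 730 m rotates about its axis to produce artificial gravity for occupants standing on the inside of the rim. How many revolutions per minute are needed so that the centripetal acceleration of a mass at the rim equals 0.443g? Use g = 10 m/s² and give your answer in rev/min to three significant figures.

0.744 rev/min

Require ω²r = 0.443g, so ω = √(0.443 × 10.0/730) = 0.07790 rad/s.
In rev/min: ω × 60/(2π) = 0.07790 × 60/(2π) = 0.7439 rev/min.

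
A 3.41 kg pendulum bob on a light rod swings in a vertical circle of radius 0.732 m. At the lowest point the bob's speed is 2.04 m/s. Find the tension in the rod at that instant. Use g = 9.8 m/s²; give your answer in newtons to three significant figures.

At the lowest point, T points up (toward the centre) and the weight mg points down (away from the centre), so the net inward force is T − mg = mv²/r.
T = m(v²/r + g) = 3.41 × ((2.04)²/0.732 + 9.8) = 3.41 × (5.685 + 9.8) = 3.41 × 15.49 = 52.80 N.

52.8 N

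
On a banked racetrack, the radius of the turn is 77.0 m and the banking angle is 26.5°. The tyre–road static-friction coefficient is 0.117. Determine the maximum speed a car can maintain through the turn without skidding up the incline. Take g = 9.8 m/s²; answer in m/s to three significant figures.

22.2 m/s

At the maximum speed, friction acts down the slope at its limiting value f = μN. Radially (horizontal, toward centre): N sinθ + μN cosθ = mv²/r. Vertically: N cosθ − μN sinθ = mg.
Dividing: v² = r g (sinθ + μcosθ)/(cosθ − μsinθ).
sinθ + μcosθ = 0.4462 + 0.117×0.8949 = 0.5509; cosθ − μsinθ = 0.8949 − 0.117×0.4462 = 0.8427.
v² = 77.0 × 9.8 × 0.5509/0.8427 = 493.3 m²/s², so v = 22.21 m/s.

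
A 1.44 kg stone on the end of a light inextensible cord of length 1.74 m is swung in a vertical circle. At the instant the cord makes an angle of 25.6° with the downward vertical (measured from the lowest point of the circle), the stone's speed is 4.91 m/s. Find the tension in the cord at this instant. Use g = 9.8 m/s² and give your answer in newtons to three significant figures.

32.7 N

Take the radial direction toward the centre of the circle as positive. The component of the weight along the string toward the centre is −mg cos φ (φ measured from the bottom), so Newton's second law along the string gives T − mg cos φ = m v²/r.
cos 25.6° = 0.9018, so T = m(v²/r + g cos φ) = 1.44 × ((4.91)²/1.74 + 9.8 × 0.9018) = 1.44 × (13.86 + (8.838)) = 1.44 × 22.69 = 32.68 N.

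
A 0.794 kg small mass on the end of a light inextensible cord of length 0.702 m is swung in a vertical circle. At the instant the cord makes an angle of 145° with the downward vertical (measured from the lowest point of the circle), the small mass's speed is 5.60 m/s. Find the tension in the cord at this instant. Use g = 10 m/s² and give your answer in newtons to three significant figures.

Take the radial direction toward the centre of the circle as positive. The component of the weight along the string toward the centre is −mg cos φ (φ measured from the bottom), so Newton's second law along the string gives T − mg cos φ = m v²/r.
cos 145° = -0.8192, so T = m(v²/r + g cos φ) = 0.794 × ((5.60)²/0.702 + 10.0 × -0.8192) = 0.794 × (44.67 + (-8.192)) = 0.794 × 36.48 = 28.97 N.

29.0 N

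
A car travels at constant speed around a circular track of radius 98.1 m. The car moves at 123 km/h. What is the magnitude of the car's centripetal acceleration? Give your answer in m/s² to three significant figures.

v = 123 km/h = 123/3.6 = 34.17 m/s.
a_c = v²/r = (34.17)²/98.1 = 1167/98.1 = 11.90 m/s².

11.9 m/s²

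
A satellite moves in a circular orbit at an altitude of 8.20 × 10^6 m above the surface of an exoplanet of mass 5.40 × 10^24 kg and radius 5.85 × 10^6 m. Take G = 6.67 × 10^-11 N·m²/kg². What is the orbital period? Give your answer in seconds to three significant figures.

17400 s

r = R + h = 5.85 × 10^6 + 8.20 × 10^6 = 1.405 × 10^7 m. Gravity provides the centripetal force: G M m / r² = m v² / r ⇒ v = √(GM/r) = 5063 m/s.
T = 2πr/v = 2π × 1.405 × 10^7 / 5063 = 17440 s.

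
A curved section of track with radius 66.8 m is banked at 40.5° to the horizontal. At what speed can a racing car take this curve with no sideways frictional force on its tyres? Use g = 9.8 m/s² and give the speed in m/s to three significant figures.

On a frictionless banked curve, N sinθ = mv²/r and N cosθ = mg, so tanθ = v²/(rg).
v = √(r g tanθ) = √(66.8 × 9.8 × tan 40.5°) = √(66.8 × 9.8 × 0.8541) = √559.1 = 23.65 m/s.

23.6 m/s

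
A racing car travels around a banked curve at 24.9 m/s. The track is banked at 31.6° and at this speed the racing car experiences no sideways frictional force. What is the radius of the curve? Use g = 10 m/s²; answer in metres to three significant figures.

Frictionless banking: tanθ = v²/(rg), so r = v²/(g tanθ).
r = (24.9)²/(10.0 × tan 31.6°) = 620.0/(10.0 × 0.6152) = 620.0/6.152 = 100.8 m.

101 m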